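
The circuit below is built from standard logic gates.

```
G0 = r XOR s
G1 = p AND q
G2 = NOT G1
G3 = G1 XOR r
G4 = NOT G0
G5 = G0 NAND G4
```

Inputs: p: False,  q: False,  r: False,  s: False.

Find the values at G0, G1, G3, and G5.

G0 = False; G1 = False; G3 = False; G5 = True

G0 = r XOR s = False XOR False = False
G1 = p AND q = False AND False = False
G3 = G1 XOR r = False XOR False = False
G4 = NOT G0 = NOT False = True
G5 = G0 NAND G4 = False NAND True = True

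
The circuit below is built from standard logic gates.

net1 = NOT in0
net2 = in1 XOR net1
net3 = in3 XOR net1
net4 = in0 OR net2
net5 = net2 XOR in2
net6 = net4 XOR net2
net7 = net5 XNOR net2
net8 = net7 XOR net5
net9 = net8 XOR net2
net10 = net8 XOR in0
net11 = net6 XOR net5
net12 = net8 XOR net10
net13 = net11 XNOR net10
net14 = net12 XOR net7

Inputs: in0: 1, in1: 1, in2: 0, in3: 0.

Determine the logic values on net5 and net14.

net1 = NOT in0 = NOT 1 = 0
net2 = in1 XOR net1 = 1 XOR 0 = 1
net5 = net2 XOR in2 = 1 XOR 0 = 1
net7 = net5 XNOR net2 = 1 XNOR 1 = 1
net8 = net7 XOR net5 = 1 XOR 1 = 0
net10 = net8 XOR in0 = 0 XOR 1 = 1
net12 = net8 XOR net10 = 0 XOR 1 = 1
net14 = net12 XOR net7 = 1 XOR 1 = 0

net5 = 1  net14 = 0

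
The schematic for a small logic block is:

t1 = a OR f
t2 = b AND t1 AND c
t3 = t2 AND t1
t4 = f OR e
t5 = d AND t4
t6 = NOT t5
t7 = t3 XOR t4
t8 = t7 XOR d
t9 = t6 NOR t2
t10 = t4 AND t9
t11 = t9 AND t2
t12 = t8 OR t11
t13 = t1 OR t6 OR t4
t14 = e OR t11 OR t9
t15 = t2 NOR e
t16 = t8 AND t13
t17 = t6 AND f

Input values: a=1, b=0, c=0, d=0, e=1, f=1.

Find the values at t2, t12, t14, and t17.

t2 = 0; t12 = 1; t14 = 1; t17 = 1

t1 = a OR f = 1 OR 1 = 1
t2 = b AND t1 AND c = 0 AND 1 AND 0 = 0
t3 = t2 AND t1 = 0 AND 1 = 0
t4 = f OR e = 1 OR 1 = 1
t5 = d AND t4 = 0 AND 1 = 0
t6 = NOT t5 = NOT 0 = 1
t7 = t3 XOR t4 = 0 XOR 1 = 1
t8 = t7 XOR d = 1 XOR 0 = 1
t9 = t6 NOR t2 = 1 NOR 0 = 0
t11 = t9 AND t2 = 0 AND 0 = 0
t12 = t8 OR t11 = 1 OR 0 = 1
t14 = e OR t11 OR t9 = 1 OR 0 OR 0 = 1
t17 = t6 AND f = 1 AND 1 = 1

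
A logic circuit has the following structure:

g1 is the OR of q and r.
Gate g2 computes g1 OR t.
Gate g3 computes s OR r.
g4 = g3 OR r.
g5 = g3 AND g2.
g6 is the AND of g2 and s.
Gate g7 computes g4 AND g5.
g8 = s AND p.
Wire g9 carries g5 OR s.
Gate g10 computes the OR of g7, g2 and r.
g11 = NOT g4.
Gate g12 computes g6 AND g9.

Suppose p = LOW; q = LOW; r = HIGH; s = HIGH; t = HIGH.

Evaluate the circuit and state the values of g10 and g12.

g1 = q OR r = LOW OR HIGH = HIGH
g2 = g1 OR t = HIGH OR HIGH = HIGH
g3 = s OR r = HIGH OR HIGH = HIGH
g4 = g3 OR r = HIGH OR HIGH = HIGH
g5 = g3 AND g2 = HIGH AND HIGH = HIGH
g6 = g2 AND s = HIGH AND HIGH = HIGH
g7 = g4 AND g5 = HIGH AND HIGH = HIGH
g9 = g5 OR s = HIGH OR HIGH = HIGH
g10 = g7 OR g2 OR r = HIGH OR HIGH OR HIGH = HIGH
g12 = g6 AND g9 = HIGH AND HIGH = HIGH

g10 = HIGH; g12 = HIGH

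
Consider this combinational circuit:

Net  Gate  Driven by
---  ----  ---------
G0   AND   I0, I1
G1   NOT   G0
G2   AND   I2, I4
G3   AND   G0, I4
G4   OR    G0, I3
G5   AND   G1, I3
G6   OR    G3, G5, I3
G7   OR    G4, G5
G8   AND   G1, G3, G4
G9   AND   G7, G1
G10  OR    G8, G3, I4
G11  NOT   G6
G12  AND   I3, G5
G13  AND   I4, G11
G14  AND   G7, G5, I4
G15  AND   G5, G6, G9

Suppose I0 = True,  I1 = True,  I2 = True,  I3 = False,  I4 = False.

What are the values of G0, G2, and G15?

G0 = True, G2 = False, G15 = False

G0 = I0 AND I1 = True AND True = True
G1 = NOT G0 = NOT True = False
G2 = I2 AND I4 = True AND False = False
G3 = G0 AND I4 = True AND False = False
G4 = G0 OR I3 = True OR False = True
G5 = G1 AND I3 = False AND False = False
G6 = G3 OR G5 OR I3 = False OR False OR False = False
G7 = G4 OR G5 = True OR False = True
G9 = G7 AND G1 = True AND False = False
G15 = G5 AND G6 AND G9 = False AND False AND False = False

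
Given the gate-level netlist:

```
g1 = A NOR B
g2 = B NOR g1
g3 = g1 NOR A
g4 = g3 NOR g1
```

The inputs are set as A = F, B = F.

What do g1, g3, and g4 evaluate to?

g1 = T, g3 = F, g4 = F

g1 = A NOR B = F NOR F = T
g3 = g1 NOR A = T NOR F = F
g4 = g3 NOR g1 = F NOR T = F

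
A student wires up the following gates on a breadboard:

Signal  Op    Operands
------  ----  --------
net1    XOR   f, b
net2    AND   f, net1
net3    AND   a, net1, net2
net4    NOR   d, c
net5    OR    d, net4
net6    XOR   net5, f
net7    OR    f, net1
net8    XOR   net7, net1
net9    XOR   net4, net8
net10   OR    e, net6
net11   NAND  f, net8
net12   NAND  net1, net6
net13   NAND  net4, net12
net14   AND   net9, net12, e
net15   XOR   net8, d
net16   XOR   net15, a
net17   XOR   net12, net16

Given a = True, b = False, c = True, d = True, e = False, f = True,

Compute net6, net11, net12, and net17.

net6 = False; net11 = True; net12 = True; net17 = True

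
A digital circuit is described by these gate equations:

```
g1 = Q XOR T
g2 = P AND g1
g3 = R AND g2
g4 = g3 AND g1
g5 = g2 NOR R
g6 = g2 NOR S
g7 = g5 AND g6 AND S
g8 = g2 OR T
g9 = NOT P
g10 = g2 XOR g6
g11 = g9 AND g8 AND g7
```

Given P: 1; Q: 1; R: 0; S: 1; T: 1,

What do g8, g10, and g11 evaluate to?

g8 = 1; g10 = 0; g11 = 0

g1 = Q XOR T = 1 XOR 1 = 0
g2 = P AND g1 = 1 AND 0 = 0
g5 = g2 NOR R = 0 NOR 0 = 1
g6 = g2 NOR S = 0 NOR 1 = 0
g7 = g5 AND g6 AND S = 1 AND 0 AND 1 = 0
g8 = g2 OR T = 0 OR 1 = 1
g9 = NOT P = NOT 1 = 0
g10 = g2 XOR g6 = 0 XOR 0 = 0
g11 = g9 AND g8 AND g7 = 0 AND 1 AND 0 = 0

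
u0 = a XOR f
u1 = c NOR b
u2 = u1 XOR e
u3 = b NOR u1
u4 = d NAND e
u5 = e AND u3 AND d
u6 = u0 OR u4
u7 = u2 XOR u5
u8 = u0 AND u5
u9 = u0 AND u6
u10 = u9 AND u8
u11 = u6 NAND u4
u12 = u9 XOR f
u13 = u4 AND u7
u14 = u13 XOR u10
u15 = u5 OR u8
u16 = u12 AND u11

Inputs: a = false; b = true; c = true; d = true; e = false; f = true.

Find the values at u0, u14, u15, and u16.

u0 = true, u14 = false, u15 = false, u16 = false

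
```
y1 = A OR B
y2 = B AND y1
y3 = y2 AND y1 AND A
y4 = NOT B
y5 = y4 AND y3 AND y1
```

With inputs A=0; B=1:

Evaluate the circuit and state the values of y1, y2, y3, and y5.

y1 = 1, y2 = 1, y3 = 0, y5 = 0

y1 = A OR B = 0 OR 1 = 1
y2 = B AND y1 = 1 AND 1 = 1
y3 = y2 AND y1 AND A = 1 AND 1 AND 0 = 0
y4 = NOT B = NOT 1 = 0
y5 = y4 AND y3 AND y1 = 0 AND 0 AND 1 = 0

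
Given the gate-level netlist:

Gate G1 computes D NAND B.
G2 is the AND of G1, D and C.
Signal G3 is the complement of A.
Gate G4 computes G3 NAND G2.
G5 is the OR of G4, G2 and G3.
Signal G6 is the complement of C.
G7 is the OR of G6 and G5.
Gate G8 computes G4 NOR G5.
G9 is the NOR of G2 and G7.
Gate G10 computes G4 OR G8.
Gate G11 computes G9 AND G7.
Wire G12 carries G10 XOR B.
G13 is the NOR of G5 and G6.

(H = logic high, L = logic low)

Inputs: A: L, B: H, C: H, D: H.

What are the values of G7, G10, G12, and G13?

G1 = D NAND B = H NAND H = L
G2 = G1 AND D AND C = L AND H AND H = L
G3 = NOT A = NOT L = H
G4 = G3 NAND G2 = H NAND L = H
G5 = G4 OR G2 OR G3 = H OR L OR H = H
G6 = NOT C = NOT H = L
G7 = G6 OR G5 = L OR H = H
G8 = G4 NOR G5 = H NOR H = L
G10 = G4 OR G8 = H OR L = H
G12 = G10 XOR B = H XOR H = L
G13 = G5 NOR G6 = H NOR L = L

G7 = H, G10 = H, G12 = L, G13 = L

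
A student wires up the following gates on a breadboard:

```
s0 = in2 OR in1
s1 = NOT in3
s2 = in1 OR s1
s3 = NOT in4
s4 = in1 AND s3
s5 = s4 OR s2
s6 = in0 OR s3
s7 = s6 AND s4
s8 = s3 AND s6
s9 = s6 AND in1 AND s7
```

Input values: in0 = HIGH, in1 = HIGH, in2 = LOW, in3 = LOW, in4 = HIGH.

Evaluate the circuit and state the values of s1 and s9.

s1 = HIGH  s9 = LOW

s1 = NOT in3 = NOT LOW = HIGH
s3 = NOT in4 = NOT HIGH = LOW
s4 = in1 AND s3 = HIGH AND LOW = LOW
s6 = in0 OR s3 = HIGH OR LOW = HIGH
s7 = s6 AND s4 = HIGH AND LOW = LOW
s9 = s6 AND in1 AND s7 = HIGH AND HIGH AND LOW = LOW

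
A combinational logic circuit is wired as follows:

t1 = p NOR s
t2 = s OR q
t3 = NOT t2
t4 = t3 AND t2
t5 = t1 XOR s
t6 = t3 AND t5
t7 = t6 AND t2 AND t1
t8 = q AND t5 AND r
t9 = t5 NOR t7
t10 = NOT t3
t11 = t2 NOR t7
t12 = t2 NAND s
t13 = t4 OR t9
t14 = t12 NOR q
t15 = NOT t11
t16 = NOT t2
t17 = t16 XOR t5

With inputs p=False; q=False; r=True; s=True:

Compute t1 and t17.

t1 = False, t17 = True

t1 = p NOR s = False NOR True = False
t2 = s OR q = True OR False = True
t5 = t1 XOR s = False XOR True = True
t16 = NOT t2 = NOT True = False
t17 = t16 XOR t5 = False XOR True = True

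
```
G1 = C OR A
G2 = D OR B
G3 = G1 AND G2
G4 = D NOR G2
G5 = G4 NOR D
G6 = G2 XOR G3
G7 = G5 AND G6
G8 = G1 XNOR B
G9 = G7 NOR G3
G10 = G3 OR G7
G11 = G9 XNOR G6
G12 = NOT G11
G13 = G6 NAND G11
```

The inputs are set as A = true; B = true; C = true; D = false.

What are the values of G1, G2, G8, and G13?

G1 = C OR A = true OR true = true
G2 = D OR B = false OR true = true
G3 = G1 AND G2 = true AND true = true
G4 = D NOR G2 = false NOR true = false
G5 = G4 NOR D = false NOR false = true
G6 = G2 XOR G3 = true XOR true = false
G7 = G5 AND G6 = true AND false = false
G8 = G1 XNOR B = true XNOR true = true
G9 = G7 NOR G3 = false NOR true = false
G11 = G9 XNOR G6 = false XNOR false = true
G13 = G6 NAND G11 = false NAND true = true

G1 = true; G2 = true; G8 = true; G13 = true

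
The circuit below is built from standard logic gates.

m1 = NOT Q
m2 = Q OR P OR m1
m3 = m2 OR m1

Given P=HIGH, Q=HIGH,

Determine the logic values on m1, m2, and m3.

m1 = NOT Q = NOT HIGH = LOW
m2 = Q OR P OR m1 = HIGH OR HIGH OR LOW = HIGH
m3 = m2 OR m1 = HIGH OR LOW = HIGH

m1 = LOW, m2 = HIGH, m3 = HIGH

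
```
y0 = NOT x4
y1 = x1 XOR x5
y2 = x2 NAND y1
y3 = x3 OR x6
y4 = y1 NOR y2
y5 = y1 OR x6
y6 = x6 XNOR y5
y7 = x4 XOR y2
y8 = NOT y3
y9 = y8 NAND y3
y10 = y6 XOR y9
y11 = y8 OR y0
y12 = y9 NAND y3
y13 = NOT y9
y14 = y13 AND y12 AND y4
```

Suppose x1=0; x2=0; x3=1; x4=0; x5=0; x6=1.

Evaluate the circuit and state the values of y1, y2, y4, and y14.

y1 = 0; y2 = 1; y4 = 0; y14 = 0

y1 = x1 XOR x5 = 0 XOR 0 = 0
y2 = x2 NAND y1 = 0 NAND 0 = 1
y3 = x3 OR x6 = 1 OR 1 = 1
y4 = y1 NOR y2 = 0 NOR 1 = 0
y8 = NOT y3 = NOT 1 = 0
y9 = y8 NAND y3 = 0 NAND 1 = 1
y12 = y9 NAND y3 = 1 NAND 1 = 0
y13 = NOT y9 = NOT 1 = 0
y14 = y13 AND y12 AND y4 = 0 AND 0 AND 0 = 0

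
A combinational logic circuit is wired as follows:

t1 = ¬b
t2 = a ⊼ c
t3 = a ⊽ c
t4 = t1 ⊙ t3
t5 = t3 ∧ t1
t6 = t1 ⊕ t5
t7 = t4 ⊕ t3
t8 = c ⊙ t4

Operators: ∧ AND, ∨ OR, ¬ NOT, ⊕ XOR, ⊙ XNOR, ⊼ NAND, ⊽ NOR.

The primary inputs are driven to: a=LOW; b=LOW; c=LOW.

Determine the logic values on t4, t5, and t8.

t4 = HIGH, t5 = HIGH, t8 = LOW

t1 = NOT b = NOT LOW = HIGH
t3 = a NOR c = LOW NOR LOW = HIGH
t4 = t1 XNOR t3 = HIGH XNOR HIGH = HIGH
t5 = t3 AND t1 = HIGH AND HIGH = HIGH
t8 = c XNOR t4 = LOW XNOR HIGH = LOW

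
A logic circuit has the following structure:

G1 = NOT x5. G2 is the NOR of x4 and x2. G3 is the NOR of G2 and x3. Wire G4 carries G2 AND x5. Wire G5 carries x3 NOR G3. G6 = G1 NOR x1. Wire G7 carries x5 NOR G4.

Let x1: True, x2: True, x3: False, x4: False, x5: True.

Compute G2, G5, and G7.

G2 = x4 NOR x2 = False NOR True = False
G3 = G2 NOR x3 = False NOR False = True
G4 = G2 AND x5 = False AND True = False
G5 = x3 NOR G3 = False NOR True = False
G7 = x5 NOR G4 = True NOR False = False

G2 = False, G5 = False, G7 = False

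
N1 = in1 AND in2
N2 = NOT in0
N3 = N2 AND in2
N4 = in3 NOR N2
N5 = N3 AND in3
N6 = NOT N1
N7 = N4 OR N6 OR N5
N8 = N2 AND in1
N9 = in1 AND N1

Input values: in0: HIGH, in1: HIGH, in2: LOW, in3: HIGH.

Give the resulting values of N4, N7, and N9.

N4 = LOW; N7 = HIGH; N9 = LOW

N1 = in1 AND in2 = HIGH AND LOW = LOW
N2 = NOT in0 = NOT HIGH = LOW
N3 = N2 AND in2 = LOW AND LOW = LOW
N4 = in3 NOR N2 = HIGH NOR LOW = LOW
N5 = N3 AND in3 = LOW AND HIGH = LOW
N6 = NOT N1 = NOT LOW = HIGH
N7 = N4 OR N6 OR N5 = LOW OR HIGH OR LOW = HIGH
N9 = in1 AND N1 = HIGH AND LOW = LOW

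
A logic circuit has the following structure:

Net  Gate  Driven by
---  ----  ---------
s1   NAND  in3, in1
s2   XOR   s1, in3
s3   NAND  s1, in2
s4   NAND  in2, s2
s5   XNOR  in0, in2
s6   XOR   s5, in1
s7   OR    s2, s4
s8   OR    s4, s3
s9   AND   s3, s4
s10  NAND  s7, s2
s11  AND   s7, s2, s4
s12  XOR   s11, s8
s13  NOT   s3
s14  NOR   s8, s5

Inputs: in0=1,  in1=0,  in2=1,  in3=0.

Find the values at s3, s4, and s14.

s3 = 0  s4 = 0  s14 = 0

s1 = in3 NAND in1 = 0 NAND 0 = 1
s2 = s1 XOR in3 = 1 XOR 0 = 1
s3 = s1 NAND in2 = 1 NAND 1 = 0
s4 = in2 NAND s2 = 1 NAND 1 = 0
s5 = in0 XNOR in2 = 1 XNOR 1 = 1
s8 = s4 OR s3 = 0 OR 0 = 0
s14 = s8 NOR s5 = 0 NOR 1 = 0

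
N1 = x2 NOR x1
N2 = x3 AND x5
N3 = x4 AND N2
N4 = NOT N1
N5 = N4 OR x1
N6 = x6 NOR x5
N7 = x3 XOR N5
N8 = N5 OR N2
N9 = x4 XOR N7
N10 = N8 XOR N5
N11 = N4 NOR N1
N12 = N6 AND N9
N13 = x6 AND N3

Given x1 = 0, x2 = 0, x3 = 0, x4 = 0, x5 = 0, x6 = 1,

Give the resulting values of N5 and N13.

N1 = x2 NOR x1 = 0 NOR 0 = 1
N2 = x3 AND x5 = 0 AND 0 = 0
N3 = x4 AND N2 = 0 AND 0 = 0
N4 = NOT N1 = NOT 1 = 0
N5 = N4 OR x1 = 0 OR 0 = 0
N13 = x6 AND N3 = 1 AND 0 = 0

N5 = 0; N13 = 0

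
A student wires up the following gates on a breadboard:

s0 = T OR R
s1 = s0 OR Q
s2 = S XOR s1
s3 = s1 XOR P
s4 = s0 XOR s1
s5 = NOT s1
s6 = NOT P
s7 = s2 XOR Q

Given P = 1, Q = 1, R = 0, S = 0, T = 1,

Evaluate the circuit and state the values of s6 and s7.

s0 = T OR R = 1 OR 0 = 1
s1 = s0 OR Q = 1 OR 1 = 1
s2 = S XOR s1 = 0 XOR 1 = 1
s6 = NOT P = NOT 1 = 0
s7 = s2 XOR Q = 1 XOR 1 = 0

s6 = 0; s7 = 0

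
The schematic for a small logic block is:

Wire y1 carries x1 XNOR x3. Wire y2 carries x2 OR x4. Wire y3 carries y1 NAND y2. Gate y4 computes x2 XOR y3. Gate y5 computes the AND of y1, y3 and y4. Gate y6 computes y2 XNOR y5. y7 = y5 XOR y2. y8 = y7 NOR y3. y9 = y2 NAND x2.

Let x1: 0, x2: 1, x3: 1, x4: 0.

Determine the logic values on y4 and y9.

y4 = 0; y9 = 0

y1 = x1 XNOR x3 = 0 XNOR 1 = 0
y2 = x2 OR x4 = 1 OR 0 = 1
y3 = y1 NAND y2 = 0 NAND 1 = 1
y4 = x2 XOR y3 = 1 XOR 1 = 0
y9 = y2 NAND x2 = 1 NAND 1 = 0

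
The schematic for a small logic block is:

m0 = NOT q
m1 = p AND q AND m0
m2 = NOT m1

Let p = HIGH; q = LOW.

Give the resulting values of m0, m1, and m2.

m0 = HIGH, m1 = LOW, m2 = HIGH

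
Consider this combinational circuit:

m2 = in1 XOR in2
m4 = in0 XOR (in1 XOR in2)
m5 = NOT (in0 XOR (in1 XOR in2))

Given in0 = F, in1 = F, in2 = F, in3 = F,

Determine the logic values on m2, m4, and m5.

m2 = F XOR F = F
m4 = F XOR (F XOR F) = F
m5 = NOT (F XOR (F XOR F)) = T

m2 = F, m4 = F, m5 = T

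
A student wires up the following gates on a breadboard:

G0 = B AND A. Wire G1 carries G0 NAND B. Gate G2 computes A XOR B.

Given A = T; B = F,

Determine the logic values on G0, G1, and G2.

G0 = B AND A = F AND T = F
G1 = G0 NAND B = F NAND F = T
G2 = A XOR B = T XOR F = T

G0 = F, G1 = T, G2 = T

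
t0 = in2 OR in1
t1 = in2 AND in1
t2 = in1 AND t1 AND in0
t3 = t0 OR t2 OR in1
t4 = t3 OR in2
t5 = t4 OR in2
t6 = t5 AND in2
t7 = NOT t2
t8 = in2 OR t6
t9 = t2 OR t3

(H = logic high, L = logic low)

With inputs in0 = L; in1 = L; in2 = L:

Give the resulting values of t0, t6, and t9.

t0 = in2 OR in1 = L OR L = L
t1 = in2 AND in1 = L AND L = L
t2 = in1 AND t1 AND in0 = L AND L AND L = L
t3 = t0 OR t2 OR in1 = L OR L OR L = L
t4 = t3 OR in2 = L OR L = L
t5 = t4 OR in2 = L OR L = L
t6 = t5 AND in2 = L AND L = L
t9 = t2 OR t3 = L OR L = L

t0 = L, t6 = L, t9 = L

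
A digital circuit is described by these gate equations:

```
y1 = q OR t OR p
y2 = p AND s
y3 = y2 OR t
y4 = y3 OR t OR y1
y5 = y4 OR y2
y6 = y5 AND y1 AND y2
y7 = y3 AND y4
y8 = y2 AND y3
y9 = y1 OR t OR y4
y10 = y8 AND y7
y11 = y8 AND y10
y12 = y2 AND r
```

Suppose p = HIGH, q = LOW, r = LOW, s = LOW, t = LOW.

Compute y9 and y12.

y9 = HIGH, y12 = LOW

y1 = q OR t OR p = LOW OR LOW OR HIGH = HIGH
y2 = p AND s = HIGH AND LOW = LOW
y3 = y2 OR t = LOW OR LOW = LOW
y4 = y3 OR t OR y1 = LOW OR LOW OR HIGH = HIGH
y9 = y1 OR t OR y4 = HIGH OR LOW OR HIGH = HIGH
y12 = y2 AND r = LOW AND LOW = LOW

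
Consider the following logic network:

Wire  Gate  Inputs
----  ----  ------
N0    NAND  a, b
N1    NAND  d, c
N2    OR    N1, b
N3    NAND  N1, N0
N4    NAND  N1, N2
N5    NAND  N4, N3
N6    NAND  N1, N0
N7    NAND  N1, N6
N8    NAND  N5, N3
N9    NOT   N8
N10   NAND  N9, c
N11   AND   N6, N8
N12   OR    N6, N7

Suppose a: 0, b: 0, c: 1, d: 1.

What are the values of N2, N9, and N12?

N2 = 0, N9 = 0, N12 = 1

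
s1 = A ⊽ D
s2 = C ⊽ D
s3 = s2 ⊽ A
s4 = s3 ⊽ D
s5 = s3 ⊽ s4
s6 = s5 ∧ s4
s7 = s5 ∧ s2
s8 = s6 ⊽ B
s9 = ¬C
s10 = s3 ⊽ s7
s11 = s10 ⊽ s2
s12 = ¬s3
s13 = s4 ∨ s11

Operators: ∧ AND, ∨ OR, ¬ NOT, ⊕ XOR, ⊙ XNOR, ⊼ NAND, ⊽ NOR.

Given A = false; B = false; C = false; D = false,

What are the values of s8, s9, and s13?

s8 = true  s9 = true  s13 = true

s2 = C NOR D = false NOR false = true
s3 = s2 NOR A = true NOR false = false
s4 = s3 NOR D = false NOR false = true
s5 = s3 NOR s4 = false NOR true = false
s6 = s5 AND s4 = false AND true = false
s7 = s5 AND s2 = false AND true = false
s8 = s6 NOR B = false NOR false = true
s9 = NOT C = NOT false = true
s10 = s3 NOR s7 = false NOR false = true
s11 = s10 NOR s2 = true NOR true = false
s13 = s4 OR s11 = true OR false = true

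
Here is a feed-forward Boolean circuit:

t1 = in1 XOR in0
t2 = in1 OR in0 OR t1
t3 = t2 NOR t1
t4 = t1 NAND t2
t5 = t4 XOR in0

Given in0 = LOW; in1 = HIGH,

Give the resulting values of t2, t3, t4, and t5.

t1 = in1 XOR in0 = HIGH XOR LOW = HIGH
t2 = in1 OR in0 OR t1 = HIGH OR LOW OR HIGH = HIGH
t3 = t2 NOR t1 = HIGH NOR HIGH = LOW
t4 = t1 NAND t2 = HIGH NAND HIGH = LOW
t5 = t4 XOR in0 = LOW XOR LOW = LOW

t2 = HIGH, t3 = LOW, t4 = LOW, t5 = LOW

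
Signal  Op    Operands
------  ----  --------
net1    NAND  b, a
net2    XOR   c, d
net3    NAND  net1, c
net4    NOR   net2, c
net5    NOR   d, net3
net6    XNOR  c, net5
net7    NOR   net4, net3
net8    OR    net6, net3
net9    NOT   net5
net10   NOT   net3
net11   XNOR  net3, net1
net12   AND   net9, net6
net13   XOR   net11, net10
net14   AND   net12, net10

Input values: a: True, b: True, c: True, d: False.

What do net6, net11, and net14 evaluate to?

net1 = b NAND a = True NAND True = False
net3 = net1 NAND c = False NAND True = True
net5 = d NOR net3 = False NOR True = False
net6 = c XNOR net5 = True XNOR False = False
net9 = NOT net5 = NOT False = True
net10 = NOT net3 = NOT True = False
net11 = net3 XNOR net1 = True XNOR False = False
net12 = net9 AND net6 = True AND False = False
net14 = net12 AND net10 = False AND False = False

net6 = False; net11 = False; net14 = False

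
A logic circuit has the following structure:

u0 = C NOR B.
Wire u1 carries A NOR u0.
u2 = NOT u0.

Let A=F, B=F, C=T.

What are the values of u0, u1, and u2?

u0 = C NOR B = T NOR F = F
u1 = A NOR u0 = F NOR F = T
u2 = NOT u0 = NOT F = T

u0 = F, u1 = T, u2 = T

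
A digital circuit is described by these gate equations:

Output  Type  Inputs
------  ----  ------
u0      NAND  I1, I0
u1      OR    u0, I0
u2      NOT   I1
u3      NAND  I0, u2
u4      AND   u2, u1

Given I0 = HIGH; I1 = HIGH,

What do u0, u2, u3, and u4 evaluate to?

u0 = I1 NAND I0 = HIGH NAND HIGH = LOW
u1 = u0 OR I0 = LOW OR HIGH = HIGH
u2 = NOT I1 = NOT HIGH = LOW
u3 = I0 NAND u2 = HIGH NAND LOW = HIGH
u4 = u2 AND u1 = LOW AND HIGH = LOW

u0 = LOW; u2 = LOW; u3 = HIGH; u4 = LOW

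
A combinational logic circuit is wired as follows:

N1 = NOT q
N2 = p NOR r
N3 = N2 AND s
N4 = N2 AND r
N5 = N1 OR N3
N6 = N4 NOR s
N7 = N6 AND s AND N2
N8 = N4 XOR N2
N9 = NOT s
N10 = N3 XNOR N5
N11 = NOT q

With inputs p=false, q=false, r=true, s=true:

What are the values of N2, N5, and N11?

N1 = NOT q = NOT false = true
N2 = p NOR r = false NOR true = false
N3 = N2 AND s = false AND true = false
N5 = N1 OR N3 = true OR false = true
N11 = NOT q = NOT false = true

N2 = false; N5 = true; N11 = true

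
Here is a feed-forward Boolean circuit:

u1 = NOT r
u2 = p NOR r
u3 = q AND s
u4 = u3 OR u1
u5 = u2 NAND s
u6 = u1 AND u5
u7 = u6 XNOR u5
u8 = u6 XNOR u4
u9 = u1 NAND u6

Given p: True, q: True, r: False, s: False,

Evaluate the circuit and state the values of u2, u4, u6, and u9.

u1 = NOT r = NOT False = True
u2 = p NOR r = True NOR False = False
u3 = q AND s = True AND False = False
u4 = u3 OR u1 = False OR True = True
u5 = u2 NAND s = False NAND False = True
u6 = u1 AND u5 = True AND True = True
u9 = u1 NAND u6 = True NAND True = False

u2 = False, u4 = True, u6 = True, u9 = False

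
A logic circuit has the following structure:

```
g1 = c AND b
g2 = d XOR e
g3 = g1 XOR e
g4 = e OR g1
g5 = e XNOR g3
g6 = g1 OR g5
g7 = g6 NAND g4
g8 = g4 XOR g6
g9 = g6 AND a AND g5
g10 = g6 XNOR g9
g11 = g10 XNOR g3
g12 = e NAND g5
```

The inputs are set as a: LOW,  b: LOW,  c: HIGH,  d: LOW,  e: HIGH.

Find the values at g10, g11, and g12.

g10 = LOW, g11 = LOW, g12 = LOW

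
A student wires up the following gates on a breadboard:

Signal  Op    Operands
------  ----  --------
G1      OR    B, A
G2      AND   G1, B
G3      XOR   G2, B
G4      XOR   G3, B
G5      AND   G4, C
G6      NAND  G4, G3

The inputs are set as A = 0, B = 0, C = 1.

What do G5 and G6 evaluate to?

G1 = B OR A = 0 OR 0 = 0
G2 = G1 AND B = 0 AND 0 = 0
G3 = G2 XOR B = 0 XOR 0 = 0
G4 = G3 XOR B = 0 XOR 0 = 0
G5 = G4 AND C = 0 AND 1 = 0
G6 = G4 NAND G3 = 0 NAND 0 = 1

G5 = 0; G6 = 1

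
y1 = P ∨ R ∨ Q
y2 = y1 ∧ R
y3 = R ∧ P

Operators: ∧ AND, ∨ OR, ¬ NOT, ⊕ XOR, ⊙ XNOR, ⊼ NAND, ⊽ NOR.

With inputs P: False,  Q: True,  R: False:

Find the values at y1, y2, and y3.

y1 = P OR R OR Q = False OR False OR True = True
y2 = y1 AND R = True AND False = False
y3 = R AND P = False AND False = False

y1 = True; y2 = False; y3 = False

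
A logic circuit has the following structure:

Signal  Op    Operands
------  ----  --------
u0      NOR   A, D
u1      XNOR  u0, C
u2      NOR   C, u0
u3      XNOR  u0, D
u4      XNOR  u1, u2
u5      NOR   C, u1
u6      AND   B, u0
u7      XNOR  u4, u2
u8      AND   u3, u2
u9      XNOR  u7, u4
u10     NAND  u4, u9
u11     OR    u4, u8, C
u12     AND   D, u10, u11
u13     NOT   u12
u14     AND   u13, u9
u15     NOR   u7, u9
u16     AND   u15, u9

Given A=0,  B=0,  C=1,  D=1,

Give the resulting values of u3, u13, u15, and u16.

u3 = 0, u13 = 0, u15 = 1, u16 = 0

u0 = A NOR D = 0 NOR 1 = 0
u1 = u0 XNOR C = 0 XNOR 1 = 0
u2 = C NOR u0 = 1 NOR 0 = 0
u3 = u0 XNOR D = 0 XNOR 1 = 0
u4 = u1 XNOR u2 = 0 XNOR 0 = 1
u7 = u4 XNOR u2 = 1 XNOR 0 = 0
u8 = u3 AND u2 = 0 AND 0 = 0
u9 = u7 XNOR u4 = 0 XNOR 1 = 0
u10 = u4 NAND u9 = 1 NAND 0 = 1
u11 = u4 OR u8 OR C = 1 OR 0 OR 1 = 1
u12 = D AND u10 AND u11 = 1 AND 1 AND 1 = 1
u13 = NOT u12 = NOT 1 = 0
u15 = u7 NOR u9 = 0 NOR 0 = 1
u16 = u15 AND u9 = 1 AND 0 = 0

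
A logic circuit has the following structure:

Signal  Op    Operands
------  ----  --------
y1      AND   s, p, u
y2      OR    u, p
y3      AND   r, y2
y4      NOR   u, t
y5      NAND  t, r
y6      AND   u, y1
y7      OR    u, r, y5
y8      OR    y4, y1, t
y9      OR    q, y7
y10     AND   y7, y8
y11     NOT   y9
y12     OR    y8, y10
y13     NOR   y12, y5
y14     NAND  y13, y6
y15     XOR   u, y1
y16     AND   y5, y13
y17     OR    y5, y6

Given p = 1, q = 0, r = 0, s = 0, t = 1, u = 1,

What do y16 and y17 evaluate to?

y1 = s AND p AND u = 0 AND 1 AND 1 = 0
y4 = u NOR t = 1 NOR 1 = 0
y5 = t NAND r = 1 NAND 0 = 1
y6 = u AND y1 = 1 AND 0 = 0
y7 = u OR r OR y5 = 1 OR 0 OR 1 = 1
y8 = y4 OR y1 OR t = 0 OR 0 OR 1 = 1
y10 = y7 AND y8 = 1 AND 1 = 1
y12 = y8 OR y10 = 1 OR 1 = 1
y13 = y12 NOR y5 = 1 NOR 1 = 0
y16 = y5 AND y13 = 1 AND 0 = 0
y17 = y5 OR y6 = 1 OR 0 = 1

y16 = 0; y17 = 1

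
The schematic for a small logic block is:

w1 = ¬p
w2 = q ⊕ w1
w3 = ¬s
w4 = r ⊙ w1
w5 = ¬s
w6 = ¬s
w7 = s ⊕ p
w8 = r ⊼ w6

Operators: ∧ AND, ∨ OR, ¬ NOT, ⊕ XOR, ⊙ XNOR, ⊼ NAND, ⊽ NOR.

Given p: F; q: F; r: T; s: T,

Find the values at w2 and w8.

w2 = T, w8 = T

w1 = NOT p = NOT F = T
w2 = q XOR w1 = F XOR T = T
w6 = NOT s = NOT T = F
w8 = r NAND w6 = T NAND F = T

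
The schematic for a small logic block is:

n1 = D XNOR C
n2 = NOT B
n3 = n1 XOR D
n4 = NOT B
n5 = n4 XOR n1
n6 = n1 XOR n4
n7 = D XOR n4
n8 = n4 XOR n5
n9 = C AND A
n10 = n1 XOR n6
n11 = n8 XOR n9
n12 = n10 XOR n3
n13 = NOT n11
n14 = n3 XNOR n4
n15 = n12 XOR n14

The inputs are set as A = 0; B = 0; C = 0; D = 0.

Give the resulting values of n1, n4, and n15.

n1 = D XNOR C = 0 XNOR 0 = 1
n3 = n1 XOR D = 1 XOR 0 = 1
n4 = NOT B = NOT 0 = 1
n6 = n1 XOR n4 = 1 XOR 1 = 0
n10 = n1 XOR n6 = 1 XOR 0 = 1
n12 = n10 XOR n3 = 1 XOR 1 = 0
n14 = n3 XNOR n4 = 1 XNOR 1 = 1
n15 = n12 XOR n14 = 0 XOR 1 = 1

n1 = 1, n4 = 1, n15 = 1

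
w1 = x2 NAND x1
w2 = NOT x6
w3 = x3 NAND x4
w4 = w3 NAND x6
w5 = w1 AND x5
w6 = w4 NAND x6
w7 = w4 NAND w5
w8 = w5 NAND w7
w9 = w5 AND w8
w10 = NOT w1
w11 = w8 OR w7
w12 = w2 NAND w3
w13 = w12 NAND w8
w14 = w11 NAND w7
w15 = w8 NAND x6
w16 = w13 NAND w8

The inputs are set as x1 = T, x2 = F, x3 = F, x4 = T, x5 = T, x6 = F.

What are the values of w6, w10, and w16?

w1 = x2 NAND x1 = F NAND T = T
w2 = NOT x6 = NOT F = T
w3 = x3 NAND x4 = F NAND T = T
w4 = w3 NAND x6 = T NAND F = T
w5 = w1 AND x5 = T AND T = T
w6 = w4 NAND x6 = T NAND F = T
w7 = w4 NAND w5 = T NAND T = F
w8 = w5 NAND w7 = T NAND F = T
w10 = NOT w1 = NOT T = F
w12 = w2 NAND w3 = T NAND T = F
w13 = w12 NAND w8 = F NAND T = T
w16 = w13 NAND w8 = T NAND T = F

w6 = T, w10 = F, w16 = F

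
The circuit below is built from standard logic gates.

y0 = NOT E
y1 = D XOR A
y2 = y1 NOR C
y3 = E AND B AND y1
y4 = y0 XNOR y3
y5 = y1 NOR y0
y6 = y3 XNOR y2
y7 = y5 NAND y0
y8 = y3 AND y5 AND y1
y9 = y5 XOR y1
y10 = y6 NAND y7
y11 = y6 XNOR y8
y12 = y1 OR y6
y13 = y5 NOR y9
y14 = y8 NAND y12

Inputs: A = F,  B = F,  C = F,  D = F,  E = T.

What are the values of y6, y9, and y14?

y6 = F, y9 = T, y14 = T

y0 = NOT E = NOT T = F
y1 = D XOR A = F XOR F = F
y2 = y1 NOR C = F NOR F = T
y3 = E AND B AND y1 = T AND F AND F = F
y5 = y1 NOR y0 = F NOR F = T
y6 = y3 XNOR y2 = F XNOR T = F
y8 = y3 AND y5 AND y1 = F AND T AND F = F
y9 = y5 XOR y1 = T XOR F = T
y12 = y1 OR y6 = F OR F = F
y14 = y8 NAND y12 = F NAND F = T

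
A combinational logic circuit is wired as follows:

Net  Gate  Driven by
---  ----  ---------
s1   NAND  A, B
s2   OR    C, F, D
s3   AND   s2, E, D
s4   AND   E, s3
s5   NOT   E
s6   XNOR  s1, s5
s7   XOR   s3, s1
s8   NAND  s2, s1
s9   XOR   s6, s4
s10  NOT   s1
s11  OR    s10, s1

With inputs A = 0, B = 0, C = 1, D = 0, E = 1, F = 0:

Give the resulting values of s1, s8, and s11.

s1 = A NAND B = 0 NAND 0 = 1
s2 = C OR F OR D = 1 OR 0 OR 0 = 1
s8 = s2 NAND s1 = 1 NAND 1 = 0
s10 = NOT s1 = NOT 1 = 0
s11 = s10 OR s1 = 0 OR 1 = 1

s1 = 1, s8 = 0, s11 = 1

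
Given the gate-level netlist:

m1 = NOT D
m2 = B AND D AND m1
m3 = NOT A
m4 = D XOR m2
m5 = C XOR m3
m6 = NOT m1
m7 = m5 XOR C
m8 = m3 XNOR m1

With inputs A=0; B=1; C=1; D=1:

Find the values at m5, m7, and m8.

m5 = 0  m7 = 1  m8 = 0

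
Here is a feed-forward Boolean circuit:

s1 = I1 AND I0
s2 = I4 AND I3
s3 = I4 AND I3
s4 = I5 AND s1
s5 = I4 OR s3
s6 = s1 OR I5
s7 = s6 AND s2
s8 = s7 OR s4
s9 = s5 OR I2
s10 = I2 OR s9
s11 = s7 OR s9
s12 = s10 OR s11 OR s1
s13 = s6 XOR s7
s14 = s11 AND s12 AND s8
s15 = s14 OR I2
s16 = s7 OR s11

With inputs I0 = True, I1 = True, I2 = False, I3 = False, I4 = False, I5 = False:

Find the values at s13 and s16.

s13 = True, s16 = False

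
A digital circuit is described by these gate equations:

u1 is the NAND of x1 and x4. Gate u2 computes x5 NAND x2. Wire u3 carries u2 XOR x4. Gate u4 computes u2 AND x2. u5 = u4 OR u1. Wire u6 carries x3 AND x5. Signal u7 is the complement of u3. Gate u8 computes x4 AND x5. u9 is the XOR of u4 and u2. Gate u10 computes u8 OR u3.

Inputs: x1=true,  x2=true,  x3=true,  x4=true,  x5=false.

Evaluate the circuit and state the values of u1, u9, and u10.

u1 = false; u9 = false; u10 = false

u1 = x1 NAND x4 = true NAND true = false
u2 = x5 NAND x2 = false NAND true = true
u3 = u2 XOR x4 = true XOR true = false
u4 = u2 AND x2 = true AND true = true
u8 = x4 AND x5 = true AND false = false
u9 = u4 XOR u2 = true XOR true = false
u10 = u8 OR u3 = false OR false = false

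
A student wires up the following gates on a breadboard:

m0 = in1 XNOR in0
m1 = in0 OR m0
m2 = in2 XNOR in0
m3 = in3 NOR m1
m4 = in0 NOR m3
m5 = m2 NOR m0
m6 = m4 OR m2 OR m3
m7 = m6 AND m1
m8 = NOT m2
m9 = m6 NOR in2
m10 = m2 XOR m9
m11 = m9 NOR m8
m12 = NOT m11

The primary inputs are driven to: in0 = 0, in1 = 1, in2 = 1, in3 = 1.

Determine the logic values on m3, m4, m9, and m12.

m3 = 0  m4 = 1  m9 = 0  m12 = 1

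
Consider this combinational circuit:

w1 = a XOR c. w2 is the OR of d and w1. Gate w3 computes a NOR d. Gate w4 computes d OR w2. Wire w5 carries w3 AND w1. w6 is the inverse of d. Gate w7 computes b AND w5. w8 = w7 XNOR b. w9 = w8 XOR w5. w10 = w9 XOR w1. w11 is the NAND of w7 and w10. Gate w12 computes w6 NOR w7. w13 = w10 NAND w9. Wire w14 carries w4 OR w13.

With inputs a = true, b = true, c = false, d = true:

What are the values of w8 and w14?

w8 = false, w14 = true

w1 = a XOR c = true XOR false = true
w2 = d OR w1 = true OR true = true
w3 = a NOR d = true NOR true = false
w4 = d OR w2 = true OR true = true
w5 = w3 AND w1 = false AND true = false
w7 = b AND w5 = true AND false = false
w8 = w7 XNOR b = false XNOR true = false
w9 = w8 XOR w5 = false XOR false = false
w10 = w9 XOR w1 = false XOR true = true
w13 = w10 NAND w9 = true NAND false = true
w14 = w4 OR w13 = true OR true = true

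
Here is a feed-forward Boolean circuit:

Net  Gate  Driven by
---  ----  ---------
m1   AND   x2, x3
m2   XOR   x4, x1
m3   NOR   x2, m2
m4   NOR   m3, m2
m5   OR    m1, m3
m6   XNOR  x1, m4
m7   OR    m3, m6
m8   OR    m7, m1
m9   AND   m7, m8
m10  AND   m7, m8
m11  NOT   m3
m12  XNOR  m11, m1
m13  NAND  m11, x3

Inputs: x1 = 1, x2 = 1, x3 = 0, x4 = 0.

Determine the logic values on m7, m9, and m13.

m7 = 0, m9 = 0, m13 = 1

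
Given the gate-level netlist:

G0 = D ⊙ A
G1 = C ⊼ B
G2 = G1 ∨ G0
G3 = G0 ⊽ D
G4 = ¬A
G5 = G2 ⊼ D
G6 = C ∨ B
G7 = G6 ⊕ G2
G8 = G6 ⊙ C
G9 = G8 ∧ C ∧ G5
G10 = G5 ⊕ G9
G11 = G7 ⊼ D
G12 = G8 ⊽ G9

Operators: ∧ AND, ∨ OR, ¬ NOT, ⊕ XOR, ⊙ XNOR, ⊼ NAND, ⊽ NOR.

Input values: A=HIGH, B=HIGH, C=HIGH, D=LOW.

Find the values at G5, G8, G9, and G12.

G5 = HIGH, G8 = HIGH, G9 = HIGH, G12 = LOW

G0 = D XNOR A = LOW XNOR HIGH = LOW
G1 = C NAND B = HIGH NAND HIGH = LOW
G2 = G1 OR G0 = LOW OR LOW = LOW
G5 = G2 NAND D = LOW NAND LOW = HIGH
G6 = C OR B = HIGH OR HIGH = HIGH
G8 = G6 XNOR C = HIGH XNOR HIGH = HIGH
G9 = G8 AND C AND G5 = HIGH AND HIGH AND HIGH = HIGH
G12 = G8 NOR G9 = HIGH NOR HIGH = LOW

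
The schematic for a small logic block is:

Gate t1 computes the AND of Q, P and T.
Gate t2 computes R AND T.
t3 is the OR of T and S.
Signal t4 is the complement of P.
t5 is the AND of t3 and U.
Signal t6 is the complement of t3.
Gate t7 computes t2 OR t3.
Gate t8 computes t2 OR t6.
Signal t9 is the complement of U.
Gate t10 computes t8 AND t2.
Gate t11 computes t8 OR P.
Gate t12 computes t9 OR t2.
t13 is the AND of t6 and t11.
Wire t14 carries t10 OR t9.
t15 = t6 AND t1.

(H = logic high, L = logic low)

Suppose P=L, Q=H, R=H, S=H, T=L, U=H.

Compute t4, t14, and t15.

t4 = H  t14 = L  t15 = L

t1 = Q AND P AND T = H AND L AND L = L
t2 = R AND T = H AND L = L
t3 = T OR S = L OR H = H
t4 = NOT P = NOT L = H
t6 = NOT t3 = NOT H = L
t8 = t2 OR t6 = L OR L = L
t9 = NOT U = NOT H = L
t10 = t8 AND t2 = L AND L = L
t14 = t10 OR t9 = L OR L = L
t15 = t6 AND t1 = L AND L = L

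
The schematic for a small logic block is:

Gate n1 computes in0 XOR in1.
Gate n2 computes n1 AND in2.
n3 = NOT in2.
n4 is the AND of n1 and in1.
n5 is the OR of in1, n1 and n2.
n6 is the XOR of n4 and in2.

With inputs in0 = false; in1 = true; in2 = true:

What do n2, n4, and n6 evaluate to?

n2 = true  n4 = true  n6 = false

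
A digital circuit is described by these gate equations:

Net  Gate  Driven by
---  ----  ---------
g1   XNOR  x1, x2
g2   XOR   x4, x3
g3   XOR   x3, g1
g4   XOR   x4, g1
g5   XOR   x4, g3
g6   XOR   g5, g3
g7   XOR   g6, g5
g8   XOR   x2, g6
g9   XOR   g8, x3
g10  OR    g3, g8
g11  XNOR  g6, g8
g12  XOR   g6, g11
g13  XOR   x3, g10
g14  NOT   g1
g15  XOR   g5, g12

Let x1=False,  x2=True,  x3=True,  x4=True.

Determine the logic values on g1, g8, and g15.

g1 = x1 XNOR x2 = False XNOR True = False
g3 = x3 XOR g1 = True XOR False = True
g5 = x4 XOR g3 = True XOR True = False
g6 = g5 XOR g3 = False XOR True = True
g8 = x2 XOR g6 = True XOR True = False
g11 = g6 XNOR g8 = True XNOR False = False
g12 = g6 XOR g11 = True XOR False = True
g15 = g5 XOR g12 = False XOR True = True

g1 = False, g8 = False, g15 = True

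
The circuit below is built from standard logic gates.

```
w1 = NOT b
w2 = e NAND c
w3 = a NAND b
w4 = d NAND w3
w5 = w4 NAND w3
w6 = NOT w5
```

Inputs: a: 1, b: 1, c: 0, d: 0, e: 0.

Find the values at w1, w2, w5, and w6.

w1 = 0  w2 = 1  w5 = 1  w6 = 0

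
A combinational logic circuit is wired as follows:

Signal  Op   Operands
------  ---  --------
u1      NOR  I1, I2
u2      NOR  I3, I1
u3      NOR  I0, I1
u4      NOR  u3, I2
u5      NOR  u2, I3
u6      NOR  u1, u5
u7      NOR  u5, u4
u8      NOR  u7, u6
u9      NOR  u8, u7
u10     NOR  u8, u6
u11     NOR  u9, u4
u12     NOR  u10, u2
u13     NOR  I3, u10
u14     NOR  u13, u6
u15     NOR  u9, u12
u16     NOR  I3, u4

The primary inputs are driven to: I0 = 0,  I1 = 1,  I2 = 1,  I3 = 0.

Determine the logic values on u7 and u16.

u7 = 0  u16 = 1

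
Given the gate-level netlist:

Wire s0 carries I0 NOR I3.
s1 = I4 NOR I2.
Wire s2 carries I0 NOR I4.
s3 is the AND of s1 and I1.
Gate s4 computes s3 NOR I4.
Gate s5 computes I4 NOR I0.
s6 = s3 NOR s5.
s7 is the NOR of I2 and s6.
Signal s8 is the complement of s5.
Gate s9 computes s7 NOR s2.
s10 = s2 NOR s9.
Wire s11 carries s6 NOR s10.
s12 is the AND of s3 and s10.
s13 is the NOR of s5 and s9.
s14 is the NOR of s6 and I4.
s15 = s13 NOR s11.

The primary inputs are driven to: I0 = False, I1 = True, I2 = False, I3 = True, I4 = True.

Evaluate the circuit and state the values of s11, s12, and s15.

s11 = False, s12 = False, s15 = True

s1 = I4 NOR I2 = True NOR False = False
s2 = I0 NOR I4 = False NOR True = False
s3 = s1 AND I1 = False AND True = False
s5 = I4 NOR I0 = True NOR False = False
s6 = s3 NOR s5 = False NOR False = True
s7 = I2 NOR s6 = False NOR True = False
s9 = s7 NOR s2 = False NOR False = True
s10 = s2 NOR s9 = False NOR True = False
s11 = s6 NOR s10 = True NOR False = False
s12 = s3 AND s10 = False AND False = False
s13 = s5 NOR s9 = False NOR True = False
s15 = s13 NOR s11 = False NOR False = True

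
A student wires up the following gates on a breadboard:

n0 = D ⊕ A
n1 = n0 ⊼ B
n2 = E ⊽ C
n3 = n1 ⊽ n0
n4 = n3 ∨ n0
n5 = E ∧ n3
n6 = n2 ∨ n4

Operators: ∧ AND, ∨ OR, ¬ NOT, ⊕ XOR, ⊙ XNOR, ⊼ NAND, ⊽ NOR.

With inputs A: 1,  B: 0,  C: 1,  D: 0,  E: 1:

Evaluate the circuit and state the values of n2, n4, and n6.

n2 = 0, n4 = 1, n6 = 1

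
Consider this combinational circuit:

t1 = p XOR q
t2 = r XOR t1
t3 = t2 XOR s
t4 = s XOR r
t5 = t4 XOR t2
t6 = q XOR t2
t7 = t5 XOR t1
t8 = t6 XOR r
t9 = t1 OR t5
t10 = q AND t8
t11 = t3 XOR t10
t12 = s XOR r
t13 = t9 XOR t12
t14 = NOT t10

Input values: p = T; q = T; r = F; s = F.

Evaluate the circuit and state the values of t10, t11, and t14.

t10 = T; t11 = T; t14 = F

t1 = p XOR q = T XOR T = F
t2 = r XOR t1 = F XOR F = F
t3 = t2 XOR s = F XOR F = F
t6 = q XOR t2 = T XOR F = T
t8 = t6 XOR r = T XOR F = T
t10 = q AND t8 = T AND T = T
t11 = t3 XOR t10 = F XOR T = T
t14 = NOT t10 = NOT T = F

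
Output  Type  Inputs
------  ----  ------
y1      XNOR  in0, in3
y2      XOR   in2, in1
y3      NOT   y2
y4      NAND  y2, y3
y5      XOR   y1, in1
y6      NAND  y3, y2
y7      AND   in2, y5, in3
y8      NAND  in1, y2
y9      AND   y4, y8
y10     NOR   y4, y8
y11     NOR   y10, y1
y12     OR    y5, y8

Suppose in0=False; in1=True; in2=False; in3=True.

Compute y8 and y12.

y8 = False  y12 = True

y1 = in0 XNOR in3 = False XNOR True = False
y2 = in2 XOR in1 = False XOR True = True
y5 = y1 XOR in1 = False XOR True = True
y8 = in1 NAND y2 = True NAND True = False
y12 = y5 OR y8 = True OR False = True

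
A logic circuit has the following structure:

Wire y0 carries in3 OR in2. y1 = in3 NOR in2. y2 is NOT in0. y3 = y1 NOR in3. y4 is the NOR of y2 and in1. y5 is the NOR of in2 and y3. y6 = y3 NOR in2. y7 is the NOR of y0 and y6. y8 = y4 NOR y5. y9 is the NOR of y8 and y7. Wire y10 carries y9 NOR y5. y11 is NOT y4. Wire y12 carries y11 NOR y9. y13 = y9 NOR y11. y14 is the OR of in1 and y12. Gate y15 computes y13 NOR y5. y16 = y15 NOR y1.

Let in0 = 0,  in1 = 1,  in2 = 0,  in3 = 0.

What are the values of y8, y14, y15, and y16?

y8 = 0  y14 = 1  y15 = 0  y16 = 0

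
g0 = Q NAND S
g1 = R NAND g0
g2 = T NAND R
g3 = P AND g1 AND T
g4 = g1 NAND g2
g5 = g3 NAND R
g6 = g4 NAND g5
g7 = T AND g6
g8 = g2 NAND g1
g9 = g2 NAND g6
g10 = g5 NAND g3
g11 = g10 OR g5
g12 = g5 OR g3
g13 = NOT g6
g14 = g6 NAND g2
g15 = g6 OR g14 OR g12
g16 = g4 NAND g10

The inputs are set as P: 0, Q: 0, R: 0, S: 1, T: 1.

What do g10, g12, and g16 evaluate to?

g10 = 1, g12 = 1, g16 = 1

g0 = Q NAND S = 0 NAND 1 = 1
g1 = R NAND g0 = 0 NAND 1 = 1
g2 = T NAND R = 1 NAND 0 = 1
g3 = P AND g1 AND T = 0 AND 1 AND 1 = 0
g4 = g1 NAND g2 = 1 NAND 1 = 0
g5 = g3 NAND R = 0 NAND 0 = 1
g10 = g5 NAND g3 = 1 NAND 0 = 1
g12 = g5 OR g3 = 1 OR 0 = 1
g16 = g4 NAND g10 = 0 NAND 1 = 1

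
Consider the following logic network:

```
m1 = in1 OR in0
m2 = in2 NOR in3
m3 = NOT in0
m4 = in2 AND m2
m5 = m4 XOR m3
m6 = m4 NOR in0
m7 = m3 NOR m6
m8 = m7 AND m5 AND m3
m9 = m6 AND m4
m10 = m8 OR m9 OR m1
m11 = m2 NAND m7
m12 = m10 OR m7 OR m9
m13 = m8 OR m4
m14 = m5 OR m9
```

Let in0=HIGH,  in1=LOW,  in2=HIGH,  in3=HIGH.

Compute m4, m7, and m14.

m2 = in2 NOR in3 = HIGH NOR HIGH = LOW
m3 = NOT in0 = NOT HIGH = LOW
m4 = in2 AND m2 = HIGH AND LOW = LOW
m5 = m4 XOR m3 = LOW XOR LOW = LOW
m6 = m4 NOR in0 = LOW NOR HIGH = LOW
m7 = m3 NOR m6 = LOW NOR LOW = HIGH
m9 = m6 AND m4 = LOW AND LOW = LOW
m14 = m5 OR m9 = LOW OR LOW = LOW

m4 = LOW, m7 = HIGH, m14 = LOW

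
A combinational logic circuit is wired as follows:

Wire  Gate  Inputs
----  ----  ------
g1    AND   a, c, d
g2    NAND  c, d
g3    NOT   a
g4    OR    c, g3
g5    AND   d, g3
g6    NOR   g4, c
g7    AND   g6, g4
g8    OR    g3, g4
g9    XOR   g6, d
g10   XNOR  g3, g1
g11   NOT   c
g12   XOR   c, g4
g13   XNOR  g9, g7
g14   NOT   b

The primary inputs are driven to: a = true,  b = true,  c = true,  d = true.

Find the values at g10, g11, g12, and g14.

g10 = false  g11 = false  g12 = false  g14 = false

g1 = a AND c AND d = true AND true AND true = true
g3 = NOT a = NOT true = false
g4 = c OR g3 = true OR false = true
g10 = g3 XNOR g1 = false XNOR true = false
g11 = NOT c = NOT true = false
g12 = c XOR g4 = true XOR true = false
g14 = NOT b = NOT true = false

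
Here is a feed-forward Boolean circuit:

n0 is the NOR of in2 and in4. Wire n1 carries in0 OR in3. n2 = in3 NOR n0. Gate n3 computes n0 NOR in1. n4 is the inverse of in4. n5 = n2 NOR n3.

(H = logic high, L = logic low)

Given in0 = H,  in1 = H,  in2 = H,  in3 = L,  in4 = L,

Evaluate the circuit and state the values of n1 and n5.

n1 = H; n5 = L

n0 = in2 NOR in4 = H NOR L = L
n1 = in0 OR in3 = H OR L = H
n2 = in3 NOR n0 = L NOR L = H
n3 = n0 NOR in1 = L NOR H = L
n5 = n2 NOR n3 = H NOR L = L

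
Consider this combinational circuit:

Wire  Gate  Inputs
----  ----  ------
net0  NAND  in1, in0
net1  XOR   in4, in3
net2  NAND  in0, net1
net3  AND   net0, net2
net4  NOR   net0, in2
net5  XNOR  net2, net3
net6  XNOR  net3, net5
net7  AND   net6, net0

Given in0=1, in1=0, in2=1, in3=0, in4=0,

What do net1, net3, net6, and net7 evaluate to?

net1 = 0; net3 = 1; net6 = 1; net7 = 1

net0 = in1 NAND in0 = 0 NAND 1 = 1
net1 = in4 XOR in3 = 0 XOR 0 = 0
net2 = in0 NAND net1 = 1 NAND 0 = 1
net3 = net0 AND net2 = 1 AND 1 = 1
net5 = net2 XNOR net3 = 1 XNOR 1 = 1
net6 = net3 XNOR net5 = 1 XNOR 1 = 1
net7 = net6 AND net0 = 1 AND 1 = 1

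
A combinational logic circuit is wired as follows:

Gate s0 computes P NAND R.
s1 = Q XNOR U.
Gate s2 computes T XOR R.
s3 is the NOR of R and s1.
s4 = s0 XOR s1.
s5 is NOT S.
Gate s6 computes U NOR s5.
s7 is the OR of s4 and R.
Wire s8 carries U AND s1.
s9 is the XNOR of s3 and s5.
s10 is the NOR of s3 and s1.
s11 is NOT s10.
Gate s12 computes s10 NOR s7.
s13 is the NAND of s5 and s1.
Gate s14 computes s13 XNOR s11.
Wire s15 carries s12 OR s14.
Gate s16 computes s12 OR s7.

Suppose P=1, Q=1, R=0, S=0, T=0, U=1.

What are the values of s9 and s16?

s0 = P NAND R = 1 NAND 0 = 1
s1 = Q XNOR U = 1 XNOR 1 = 1
s3 = R NOR s1 = 0 NOR 1 = 0
s4 = s0 XOR s1 = 1 XOR 1 = 0
s5 = NOT S = NOT 0 = 1
s7 = s4 OR R = 0 OR 0 = 0
s9 = s3 XNOR s5 = 0 XNOR 1 = 0
s10 = s3 NOR s1 = 0 NOR 1 = 0
s12 = s10 NOR s7 = 0 NOR 0 = 1
s16 = s12 OR s7 = 1 OR 0 = 1

s9 = 0  s16 = 1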